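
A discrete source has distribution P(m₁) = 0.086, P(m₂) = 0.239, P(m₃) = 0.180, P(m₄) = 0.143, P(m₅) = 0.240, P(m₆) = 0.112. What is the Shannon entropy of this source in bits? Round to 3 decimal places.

2.492 bits

H = −Σ pᵢ log₂ pᵢ.
−0.086·log₂(0.086) = 0.3044
−0.239·log₂(0.239) = 0.4935
−0.180·log₂(0.180) = 0.4453
−0.143·log₂(0.143) = 0.4012
−0.240·log₂(0.240) = 0.4941
−0.112·log₂(0.112) = 0.3537
Sum ≈ 2.4923 → 2.492 bits.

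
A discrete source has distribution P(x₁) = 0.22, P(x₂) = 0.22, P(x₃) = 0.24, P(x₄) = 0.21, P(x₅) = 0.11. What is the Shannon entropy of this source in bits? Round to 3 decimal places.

H = −Σ pᵢ log₂ pᵢ.
−0.22·log₂(0.22) = 0.4806
−0.22·log₂(0.22) = 0.4806
−0.24·log₂(0.24) = 0.4941
−0.21·log₂(0.21) = 0.4728
−0.11·log₂(0.11) = 0.3503
Sum ≈ 2.2784 → 2.278 bits.

2.278 bits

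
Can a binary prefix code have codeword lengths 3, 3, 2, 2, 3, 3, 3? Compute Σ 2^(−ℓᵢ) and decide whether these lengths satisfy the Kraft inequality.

1.125; no

With common denominator 2^3 = 8: Σ 2^(−ℓᵢ) = 1/8 + 1/8 + 2/8 + 2/8 + 1/8 + 1/8 + 1/8 = 9/8 = 1.125.
Kraft's inequality requires Σ ≤ 1; here Σ = 1.125 > 1, so no such prefix code exists.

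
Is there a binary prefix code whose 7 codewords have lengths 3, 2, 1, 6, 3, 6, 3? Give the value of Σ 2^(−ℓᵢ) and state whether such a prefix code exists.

With common denominator 2^6 = 64: Σ 2^(−ℓᵢ) = 8/64 + 16/64 + 32/64 + 1/64 + 8/64 + 1/64 + 8/64 = 74/64 = 1.15625.
Kraft's inequality requires Σ ≤ 1; here Σ = 1.15625 > 1, so no such prefix code exists.

1.15625; no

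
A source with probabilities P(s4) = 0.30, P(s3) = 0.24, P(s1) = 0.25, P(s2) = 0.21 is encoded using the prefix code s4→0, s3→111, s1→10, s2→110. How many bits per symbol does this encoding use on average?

L̄ = Σ pᵢ·ℓᵢ = 0.30·1 + 0.24·3 + 0.25·2 + 0.21·3 = 2.15 bits/symbol.

2.15 bits/symbol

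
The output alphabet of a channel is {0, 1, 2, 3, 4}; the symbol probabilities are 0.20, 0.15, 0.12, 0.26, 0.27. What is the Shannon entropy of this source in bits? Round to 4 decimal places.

H = −Σ pᵢ log₂ pᵢ.
−0.20·log₂(0.20) = 0.4644
−0.15·log₂(0.15) = 0.4105
−0.12·log₂(0.12) = 0.3671
−0.26·log₂(0.26) = 0.5053
−0.27·log₂(0.27) = 0.5100
Sum ≈ 2.2573 → 2.2573 bits.

2.2573 bits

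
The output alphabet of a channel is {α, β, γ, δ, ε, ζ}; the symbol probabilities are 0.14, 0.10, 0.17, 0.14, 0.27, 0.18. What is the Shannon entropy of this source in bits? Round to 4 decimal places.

2.5163 bits

H = −Σ pᵢ log₂ pᵢ.
−0.14·log₂(0.14) = 0.3971
−0.10·log₂(0.10) = 0.3322
−0.17·log₂(0.17) = 0.4346
−0.14·log₂(0.14) = 0.3971
−0.27·log₂(0.27) = 0.5100
−0.18·log₂(0.18) = 0.4453
Sum ≈ 2.5163 → 2.5163 bits.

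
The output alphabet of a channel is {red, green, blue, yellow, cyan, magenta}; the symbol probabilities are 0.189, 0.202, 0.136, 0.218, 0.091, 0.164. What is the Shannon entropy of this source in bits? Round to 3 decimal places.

2.533 bits

H = −Σ pᵢ log₂ pᵢ.
−0.189·log₂(0.189) = 0.4543
−0.202·log₂(0.202) = 0.4661
−0.136·log₂(0.136) = 0.3915
−0.218·log₂(0.218) = 0.4791
−0.091·log₂(0.091) = 0.3147
−0.164·log₂(0.164) = 0.4278
Sum ≈ 2.5334 → 2.533 bits.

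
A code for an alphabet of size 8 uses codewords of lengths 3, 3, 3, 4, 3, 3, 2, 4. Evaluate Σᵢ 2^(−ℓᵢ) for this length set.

With common denominator 2^4 = 16: Σ 2^(−ℓᵢ) = 2/16 + 2/16 + 2/16 + 1/16 + 2/16 + 2/16 + 4/16 + 1/16 = 16/16 = 1.

1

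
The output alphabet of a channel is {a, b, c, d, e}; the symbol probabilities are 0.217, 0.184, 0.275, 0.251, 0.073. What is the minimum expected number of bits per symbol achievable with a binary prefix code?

2.257 bits/symbol

Repeatedly combine the two least-probable nodes; the expected code length is the sum of the merged weights.
merge 73/1000 + 23/125 → 257/1000
merge 217/1000 + 251/1000 → 117/250
merge 257/1000 + 11/40 → 133/250
merge 117/250 + 133/250 → 1
L = 257/1000 + 117/250 + 133/250 + 1 = 2257/1000 = 2.257 bits/symbol.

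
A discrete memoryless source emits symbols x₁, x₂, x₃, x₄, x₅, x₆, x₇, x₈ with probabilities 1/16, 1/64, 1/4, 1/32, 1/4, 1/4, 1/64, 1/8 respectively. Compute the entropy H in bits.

Each probability is a power of 1/2, so log₂(1/p) is an integer.
H = Σ p·log₂(1/p) = 1/16·4 + 1/64·6 + 1/4·2 + 1/32·5 + 1/4·2 + 1/4·2 + 1/64·6 + 1/8·3 = 2.46875 bits.

2.46875 bits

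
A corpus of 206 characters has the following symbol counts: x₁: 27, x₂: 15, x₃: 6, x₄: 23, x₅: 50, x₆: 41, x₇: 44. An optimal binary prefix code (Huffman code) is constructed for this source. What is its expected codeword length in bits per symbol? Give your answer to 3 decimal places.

Probabilities are the counts divided by 206.
Repeatedly combine the two least-probable nodes; the expected code length is the sum of the merged weights.
merge 3/103 + 15/206 → 21/206
merge 21/206 + 23/206 → 22/103
merge 27/206 + 41/206 → 34/103
merge 22/103 + 22/103 → 44/103
merge 25/103 + 34/103 → 59/103
merge 44/103 + 59/103 → 1
L = 21/206 + 22/103 + 34/103 + 44/103 + 59/103 + 1 = 545/206 ≈ 2.646 bits/symbol.

2.646 bits/symbol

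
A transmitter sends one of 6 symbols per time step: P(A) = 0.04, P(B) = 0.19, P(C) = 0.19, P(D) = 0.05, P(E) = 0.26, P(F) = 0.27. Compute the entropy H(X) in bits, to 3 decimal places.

2.328 bits

H = −Σ pᵢ log₂ pᵢ.
−0.04·log₂(0.04) = 0.1858
−0.19·log₂(0.19) = 0.4552
−0.19·log₂(0.19) = 0.4552
−0.05·log₂(0.05) = 0.2161
−0.26·log₂(0.26) = 0.5053
−0.27·log₂(0.27) = 0.5100
Sum ≈ 2.3276 → 2.328 bits.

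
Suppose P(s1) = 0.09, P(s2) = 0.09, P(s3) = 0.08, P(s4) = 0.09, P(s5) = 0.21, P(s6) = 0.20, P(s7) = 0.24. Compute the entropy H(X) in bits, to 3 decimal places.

H = −Σ pᵢ log₂ pᵢ.
−0.09·log₂(0.09) = 0.3127
−0.09·log₂(0.09) = 0.3127
−0.08·log₂(0.08) = 0.2915
−0.09·log₂(0.09) = 0.3127
−0.21·log₂(0.21) = 0.4728
−0.20·log₂(0.20) = 0.4644
−0.24·log₂(0.24) = 0.4941
Sum ≈ 2.6608 → 2.661 bits.

2.661 bits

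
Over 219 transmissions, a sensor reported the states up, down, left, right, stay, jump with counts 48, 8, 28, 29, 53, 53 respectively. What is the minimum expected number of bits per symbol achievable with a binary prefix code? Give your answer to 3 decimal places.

2.461 bits/symbol

Probabilities are the counts divided by 219.
Repeatedly combine the two least-probable nodes; the expected code length is the sum of the merged weights.
merge 8/219 + 28/219 → 12/73
merge 29/219 + 12/73 → 65/219
merge 16/73 + 53/219 → 101/219
merge 53/219 + 65/219 → 118/219
merge 101/219 + 118/219 → 1
L = 12/73 + 65/219 + 101/219 + 118/219 + 1 = 539/219 ≈ 2.461 bits/symbol.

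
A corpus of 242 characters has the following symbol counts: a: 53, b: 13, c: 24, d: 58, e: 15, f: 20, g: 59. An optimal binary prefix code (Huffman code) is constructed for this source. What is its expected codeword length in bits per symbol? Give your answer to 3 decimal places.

Probabilities are the counts divided by 242.
Repeatedly combine the two least-probable nodes; the expected code length is the sum of the merged weights.
merge 13/242 + 15/242 → 14/121
merge 10/121 + 12/121 → 2/11
merge 14/121 + 2/11 → 36/121
merge 53/242 + 29/121 → 111/242
merge 59/242 + 36/121 → 131/242
merge 111/242 + 131/242 → 1
L = 14/121 + 2/11 + 36/121 + 111/242 + 131/242 + 1 = 314/121 ≈ 2.595 bits/symbol.

2.595 bits/symbol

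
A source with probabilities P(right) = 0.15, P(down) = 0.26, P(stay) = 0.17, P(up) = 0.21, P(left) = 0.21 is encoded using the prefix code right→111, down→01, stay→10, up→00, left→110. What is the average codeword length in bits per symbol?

L̄ = Σ pᵢ·ℓᵢ = 0.15·3 + 0.26·2 + 0.17·2 + 0.21·2 + 0.21·3 = 2.36 bits/symbol.

2.36 bits/symbol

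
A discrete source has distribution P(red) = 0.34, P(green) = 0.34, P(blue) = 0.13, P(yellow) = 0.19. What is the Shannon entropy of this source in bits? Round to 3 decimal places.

H = −Σ pᵢ log₂ pᵢ.
−0.34·log₂(0.34) = 0.5292
−0.34·log₂(0.34) = 0.5292
−0.13·log₂(0.13) = 0.3826
−0.19·log₂(0.19) = 0.4552
Sum ≈ 1.8962 → 1.896 bits.

1.896 bits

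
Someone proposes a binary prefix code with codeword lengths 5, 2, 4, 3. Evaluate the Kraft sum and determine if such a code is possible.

0.46875; yes

With common denominator 2^5 = 32: Σ 2^(−ℓᵢ) = 1/32 + 8/32 + 2/32 + 4/32 = 15/32 = 0.46875.
Kraft's inequality requires Σ ≤ 1; here Σ = 0.46875 ≤ 1, so such a prefix code exists.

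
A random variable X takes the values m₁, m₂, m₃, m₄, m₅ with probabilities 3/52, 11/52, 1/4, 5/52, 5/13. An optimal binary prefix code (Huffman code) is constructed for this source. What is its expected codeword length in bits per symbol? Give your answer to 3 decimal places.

Repeatedly combine the two least-probable nodes; the expected code length is the sum of the merged weights.
merge 3/52 + 5/52 → 2/13
merge 2/13 + 11/52 → 19/52
merge 1/4 + 19/52 → 8/13
merge 5/13 + 8/13 → 1
L = 2/13 + 19/52 + 8/13 + 1 = 111/52 ≈ 2.135 bits/symbol.

2.135 bits/symbol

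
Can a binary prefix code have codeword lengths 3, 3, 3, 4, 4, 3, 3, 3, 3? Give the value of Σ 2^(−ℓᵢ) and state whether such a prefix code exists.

1; yes

With common denominator 2^4 = 16: Σ 2^(−ℓᵢ) = 2/16 + 2/16 + 2/16 + 1/16 + 1/16 + 2/16 + 2/16 + 2/16 + 2/16 = 16/16 = 1.
Kraft's inequality requires Σ ≤ 1; here Σ = 1 ≤ 1, so such a prefix code exists.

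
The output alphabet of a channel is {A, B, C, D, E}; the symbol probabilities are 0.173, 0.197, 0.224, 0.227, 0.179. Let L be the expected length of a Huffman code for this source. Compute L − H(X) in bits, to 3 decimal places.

Entropy H = −Σ p log₂ p ≈ 2.3130 bits.
Huffman merges: 173/1000+179/1000→44/125; 197/1000+28/125→421/1000; 227/1000+44/125→579/1000; 421/1000+579/1000→1. L = 294/125 ≈ 2.3520.
L − H = 2.3520 − 2.3130 = 0.039 bits.

0.039 bits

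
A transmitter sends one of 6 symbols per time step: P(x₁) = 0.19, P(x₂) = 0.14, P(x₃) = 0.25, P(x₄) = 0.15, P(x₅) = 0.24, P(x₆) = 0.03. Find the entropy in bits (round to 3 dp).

H = −Σ pᵢ log₂ pᵢ.
−0.19·log₂(0.19) = 0.4552
−0.14·log₂(0.14) = 0.3971
−0.25·log₂(0.25) = 0.5000
−0.15·log₂(0.15) = 0.4105
−0.24·log₂(0.24) = 0.4941
−0.03·log₂(0.03) = 0.1518
Sum ≈ 2.4088 → 2.409 bits.

2.409 bits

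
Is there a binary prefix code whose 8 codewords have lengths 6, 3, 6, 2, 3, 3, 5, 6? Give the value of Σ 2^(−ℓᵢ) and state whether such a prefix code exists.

0.703125; yes

With common denominator 2^6 = 64: Σ 2^(−ℓᵢ) = 1/64 + 8/64 + 1/64 + 16/64 + 8/64 + 8/64 + 2/64 + 1/64 = 45/64 = 0.703125.
Kraft's inequality requires Σ ≤ 1; here Σ = 0.703125 ≤ 1, so such a prefix code exists.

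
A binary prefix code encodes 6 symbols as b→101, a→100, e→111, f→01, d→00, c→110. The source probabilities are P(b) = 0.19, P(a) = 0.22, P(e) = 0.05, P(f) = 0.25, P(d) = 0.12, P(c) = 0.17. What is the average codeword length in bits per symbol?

2.63 bits/symbol

L̄ = Σ pᵢ·ℓᵢ = 0.19·3 + 0.22·3 + 0.05·3 + 0.25·2 + 0.12·2 + 0.17·3 = 2.63 bits/symbol.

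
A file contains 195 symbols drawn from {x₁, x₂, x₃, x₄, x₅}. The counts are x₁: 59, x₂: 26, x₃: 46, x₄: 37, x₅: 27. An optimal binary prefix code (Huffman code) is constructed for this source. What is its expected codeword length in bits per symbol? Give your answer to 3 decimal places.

2.272 bits/symbol

Probabilities are the counts divided by 195.
Repeatedly combine the two least-probable nodes; the expected code length is the sum of the merged weights.
merge 2/15 + 9/65 → 53/195
merge 37/195 + 46/195 → 83/195
merge 53/195 + 59/195 → 112/195
merge 83/195 + 112/195 → 1
L = 53/195 + 83/195 + 112/195 + 1 = 443/195 ≈ 2.272 bits/symbol.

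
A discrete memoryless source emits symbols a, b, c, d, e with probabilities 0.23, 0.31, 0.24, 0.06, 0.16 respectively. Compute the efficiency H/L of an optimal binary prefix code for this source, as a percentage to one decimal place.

Entropy H = −Σ p log₂ p ≈ 2.1721 bits.
Huffman merges: 3/50+4/25→11/50; 11/50+23/100→9/20; 6/25+31/100→11/20; 9/20+11/20→1. L = 111/50 ≈ 2.2200.
Efficiency = H/L = 2.1721/2.2200 = 97.8%.

97.8%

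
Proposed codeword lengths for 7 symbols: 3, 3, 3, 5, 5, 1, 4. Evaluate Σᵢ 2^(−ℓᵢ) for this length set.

With common denominator 2^5 = 32: Σ 2^(−ℓᵢ) = 4/32 + 4/32 + 4/32 + 1/32 + 1/32 + 16/32 + 2/32 = 32/32 = 1.

1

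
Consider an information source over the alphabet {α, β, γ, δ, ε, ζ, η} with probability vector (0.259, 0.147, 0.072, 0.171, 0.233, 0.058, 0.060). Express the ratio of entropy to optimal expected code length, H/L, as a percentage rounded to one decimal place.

Entropy H = −Σ p log₂ p ≈ 2.5919 bits.
Huffman merges: 29/500+3/50→59/500; 9/125+59/500→19/100; 147/1000+171/1000→159/500; 19/100+233/1000→423/1000; 259/1000+159/500→577/1000; 423/1000+577/1000→1. L = 1313/500 ≈ 2.6260.
Efficiency = H/L = 2.5919/2.6260 = 98.7%.

98.7%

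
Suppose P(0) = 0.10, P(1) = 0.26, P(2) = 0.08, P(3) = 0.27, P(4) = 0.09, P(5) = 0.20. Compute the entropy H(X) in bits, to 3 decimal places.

H = −Σ pᵢ log₂ pᵢ.
−0.10·log₂(0.10) = 0.3322
−0.26·log₂(0.26) = 0.5053
−0.08·log₂(0.08) = 0.2915
−0.27·log₂(0.27) = 0.5100
−0.09·log₂(0.09) = 0.3127
−0.20·log₂(0.20) = 0.4644
Sum ≈ 2.4161 → 2.416 bits.

2.416 bits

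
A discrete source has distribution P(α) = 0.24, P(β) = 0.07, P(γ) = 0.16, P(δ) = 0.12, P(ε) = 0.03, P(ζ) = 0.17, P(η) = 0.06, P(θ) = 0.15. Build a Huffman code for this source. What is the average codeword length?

Repeatedly combine the two least-probable nodes; the expected code length is the sum of the merged weights.
merge 3/100 + 3/50 → 9/100
merge 7/100 + 9/100 → 4/25
merge 3/25 + 3/20 → 27/100
merge 4/25 + 4/25 → 8/25
merge 17/100 + 6/25 → 41/100
merge 27/100 + 8/25 → 59/100
merge 41/100 + 59/100 → 1
L = 9/100 + 4/25 + 27/100 + 8/25 + 41/100 + 59/100 + 1 = 71/25 = 2.84 bits/symbol.

2.84 bits/symbol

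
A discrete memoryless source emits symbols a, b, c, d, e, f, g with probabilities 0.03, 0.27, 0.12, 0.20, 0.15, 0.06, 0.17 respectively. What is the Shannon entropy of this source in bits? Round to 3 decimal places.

H = −Σ pᵢ log₂ pᵢ.
−0.03·log₂(0.03) = 0.1518
−0.27·log₂(0.27) = 0.5100
−0.12·log₂(0.12) = 0.3671
−0.20·log₂(0.20) = 0.4644
−0.15·log₂(0.15) = 0.4105
−0.06·log₂(0.06) = 0.2435
−0.17·log₂(0.17) = 0.4346
Sum ≈ 2.5819 → 2.582 bits.

2.582 bits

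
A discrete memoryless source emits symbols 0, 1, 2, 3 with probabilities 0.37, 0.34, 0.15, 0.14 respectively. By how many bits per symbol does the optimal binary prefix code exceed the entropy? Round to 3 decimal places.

Entropy H = −Σ p log₂ p ≈ 1.8676 bits.
Huffman merges: 7/50+3/20→29/100; 29/100+17/50→63/100; 37/100+63/100→1. L = 48/25 ≈ 1.9200.
L − H = 1.9200 − 1.8676 = 0.052 bits.

0.052 bits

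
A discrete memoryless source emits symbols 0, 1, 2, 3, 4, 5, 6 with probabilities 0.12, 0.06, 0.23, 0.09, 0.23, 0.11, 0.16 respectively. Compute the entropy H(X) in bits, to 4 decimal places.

2.6719 bits

H = −Σ pᵢ log₂ pᵢ.
−0.12·log₂(0.12) = 0.3671
−0.06·log₂(0.06) = 0.2435
−0.23·log₂(0.23) = 0.4877
−0.09·log₂(0.09) = 0.3127
−0.23·log₂(0.23) = 0.4877
−0.11·log₂(0.11) = 0.3503
−0.16·log₂(0.16) = 0.4230
Sum ≈ 2.6719 → 2.6719 bits.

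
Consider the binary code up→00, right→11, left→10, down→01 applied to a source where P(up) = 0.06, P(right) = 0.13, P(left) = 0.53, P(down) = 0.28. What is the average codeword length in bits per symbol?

L̄ = Σ pᵢ·ℓᵢ = 0.06·2 + 0.13·2 + 0.53·2 + 0.28·2 = 2 bits/symbol.

2 bits/symbol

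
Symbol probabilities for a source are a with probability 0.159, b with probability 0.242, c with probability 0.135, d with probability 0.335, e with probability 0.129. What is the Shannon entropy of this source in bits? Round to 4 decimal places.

H = −Σ pᵢ log₂ pᵢ.
−0.159·log₂(0.159) = 0.4218
−0.242·log₂(0.242) = 0.4954
−0.135·log₂(0.135) = 0.3900
−0.335·log₂(0.335) = 0.5286
−0.129·log₂(0.129) = 0.3811
Sum ≈ 2.2169 → 2.2169 bits.

2.2169 bits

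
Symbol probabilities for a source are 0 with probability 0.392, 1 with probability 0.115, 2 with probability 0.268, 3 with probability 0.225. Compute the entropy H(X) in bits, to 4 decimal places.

H = −Σ pᵢ log₂ pᵢ.
−0.392·log₂(0.392) = 0.5296
−0.115·log₂(0.115) = 0.3588
−0.268·log₂(0.268) = 0.5091
−0.225·log₂(0.225) = 0.4842
Sum ≈ 1.8818 → 1.8818 bits.

1.8818 bits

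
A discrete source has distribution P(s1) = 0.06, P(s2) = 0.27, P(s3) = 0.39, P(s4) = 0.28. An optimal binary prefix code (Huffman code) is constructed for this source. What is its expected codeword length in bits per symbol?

Repeatedly combine the two least-probable nodes; the expected code length is the sum of the merged weights.
merge 3/50 + 27/100 → 33/100
merge 7/25 + 33/100 → 61/100
merge 39/100 + 61/100 → 1
L = 33/100 + 61/100 + 1 = 97/50 = 1.94 bits/symbol.

1.94 bits/symbol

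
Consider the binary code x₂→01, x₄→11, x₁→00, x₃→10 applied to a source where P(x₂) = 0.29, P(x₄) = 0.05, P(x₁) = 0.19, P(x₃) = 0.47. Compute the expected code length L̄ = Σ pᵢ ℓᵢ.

L̄ = Σ pᵢ·ℓᵢ = 0.29·2 + 0.05·2 + 0.19·2 + 0.47·2 = 2 bits/symbol.

2 bits/symbol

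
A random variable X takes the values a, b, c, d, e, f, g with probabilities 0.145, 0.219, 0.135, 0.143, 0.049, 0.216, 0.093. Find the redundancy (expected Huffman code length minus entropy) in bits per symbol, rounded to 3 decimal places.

0.023 bits

Entropy H = −Σ p log₂ p ≈ 2.6845 bits.
Huffman merges: 49/1000+93/1000→71/500; 27/200+71/500→277/1000; 143/1000+29/200→36/125; 27/125+219/1000→87/200; 277/1000+36/125→113/200; 87/200+113/200→1. L = 2707/1000 ≈ 2.7070.
L − H = 2.7070 − 2.6845 = 0.023 bits.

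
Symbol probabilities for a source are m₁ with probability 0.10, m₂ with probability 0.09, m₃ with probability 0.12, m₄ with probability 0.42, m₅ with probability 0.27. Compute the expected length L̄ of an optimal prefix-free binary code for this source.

Repeatedly combine the two least-probable nodes; the expected code length is the sum of the merged weights.
merge 9/100 + 1/10 → 19/100
merge 3/25 + 19/100 → 31/100
merge 27/100 + 31/100 → 29/50
merge 21/50 + 29/50 → 1
L = 19/100 + 31/100 + 29/50 + 1 = 52/25 = 2.08 bits/symbol.

2.08 bits/symbol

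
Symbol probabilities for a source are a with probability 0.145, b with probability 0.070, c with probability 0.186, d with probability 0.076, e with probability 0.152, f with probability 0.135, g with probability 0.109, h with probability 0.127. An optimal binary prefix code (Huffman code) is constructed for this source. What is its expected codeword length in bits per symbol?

2.96 bits/symbol

Repeatedly combine the two least-probable nodes; the expected code length is the sum of the merged weights.
merge 7/100 + 19/250 → 73/500
merge 109/1000 + 127/1000 → 59/250
merge 27/200 + 29/200 → 7/25
merge 73/500 + 19/125 → 149/500
merge 93/500 + 59/250 → 211/500
merge 7/25 + 149/500 → 289/500
merge 211/500 + 289/500 → 1
L = 73/500 + 59/250 + 7/25 + 149/500 + 211/500 + 289/500 + 1 = 74/25 = 2.96 bits/symbol.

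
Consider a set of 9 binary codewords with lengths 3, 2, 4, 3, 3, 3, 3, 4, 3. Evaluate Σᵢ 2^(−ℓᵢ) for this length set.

1.125

With common denominator 2^4 = 16: Σ 2^(−ℓᵢ) = 2/16 + 4/16 + 1/16 + 2/16 + 2/16 + 2/16 + 2/16 + 1/16 + 2/16 = 18/16 = 1.125.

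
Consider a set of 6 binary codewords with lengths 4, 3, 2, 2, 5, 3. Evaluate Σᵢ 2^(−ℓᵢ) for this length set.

With common denominator 2^5 = 32: Σ 2^(−ℓᵢ) = 2/32 + 4/32 + 8/32 + 8/32 + 1/32 + 4/32 = 27/32 = 0.84375.

0.84375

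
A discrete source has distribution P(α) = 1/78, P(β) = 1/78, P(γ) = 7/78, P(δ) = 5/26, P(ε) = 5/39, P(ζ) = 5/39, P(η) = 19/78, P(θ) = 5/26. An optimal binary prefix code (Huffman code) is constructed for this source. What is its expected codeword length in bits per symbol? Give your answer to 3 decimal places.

Repeatedly combine the two least-probable nodes; the expected code length is the sum of the merged weights.
merge 1/78 + 1/78 → 1/39
merge 1/39 + 7/78 → 3/26
merge 3/26 + 5/39 → 19/78
merge 5/39 + 5/26 → 25/78
merge 5/26 + 19/78 → 17/39
merge 19/78 + 25/78 → 22/39
merge 17/39 + 22/39 → 1
L = 1/39 + 3/26 + 19/78 + 25/78 + 17/39 + 22/39 + 1 = 211/78 ≈ 2.705 bits/symbol.

2.705 bits/symbol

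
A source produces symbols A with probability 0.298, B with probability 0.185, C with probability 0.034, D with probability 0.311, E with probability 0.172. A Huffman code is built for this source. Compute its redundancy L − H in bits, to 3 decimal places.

Entropy H = −Σ p log₂ p ≈ 2.0976 bits.
Huffman merges: 17/500+43/250→103/500; 37/200+103/500→391/1000; 149/500+311/1000→609/1000; 391/1000+609/1000→1. L = 1103/500 ≈ 2.2060.
L − H = 2.2060 − 2.0976 = 0.108 bits.

0.108 bits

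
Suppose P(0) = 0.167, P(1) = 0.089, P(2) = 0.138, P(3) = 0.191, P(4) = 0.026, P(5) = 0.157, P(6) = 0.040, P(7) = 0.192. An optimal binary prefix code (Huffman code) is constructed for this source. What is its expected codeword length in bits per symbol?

Repeatedly combine the two least-probable nodes; the expected code length is the sum of the merged weights.
merge 13/500 + 1/25 → 33/500
merge 33/500 + 89/1000 → 31/200
merge 69/500 + 31/200 → 293/1000
merge 157/1000 + 167/1000 → 81/250
merge 191/1000 + 24/125 → 383/1000
merge 293/1000 + 81/250 → 617/1000
merge 383/1000 + 617/1000 → 1
L = 33/500 + 31/200 + 293/1000 + 81/250 + 383/1000 + 617/1000 + 1 = 1419/500 = 2.838 bits/symbol.

2.838 bits/symbol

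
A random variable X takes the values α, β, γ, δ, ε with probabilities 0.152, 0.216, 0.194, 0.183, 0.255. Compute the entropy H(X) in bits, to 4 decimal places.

H = −Σ pᵢ log₂ pᵢ.
−0.152·log₂(0.152) = 0.4131
−0.216·log₂(0.216) = 0.4776
−0.194·log₂(0.194) = 0.4590
−0.183·log₂(0.183) = 0.4484
−0.255·log₂(0.255) = 0.5027
Sum ≈ 2.3007 → 2.3007 bits.

2.3007 bits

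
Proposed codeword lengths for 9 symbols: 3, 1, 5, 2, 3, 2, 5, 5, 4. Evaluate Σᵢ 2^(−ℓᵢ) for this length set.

With common denominator 2^5 = 32: Σ 2^(−ℓᵢ) = 4/32 + 16/32 + 1/32 + 8/32 + 4/32 + 8/32 + 1/32 + 1/32 + 2/32 = 45/32 = 1.40625.

1.40625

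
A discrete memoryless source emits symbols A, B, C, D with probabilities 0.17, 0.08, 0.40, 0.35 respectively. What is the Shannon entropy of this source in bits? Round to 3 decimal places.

H = −Σ pᵢ log₂ pᵢ.
−0.17·log₂(0.17) = 0.4346
−0.08·log₂(0.08) = 0.2915
−0.40·log₂(0.40) = 0.5288
−0.35·log₂(0.35) = 0.5301
Sum ≈ 1.7850 → 1.785 bits.

1.785 bits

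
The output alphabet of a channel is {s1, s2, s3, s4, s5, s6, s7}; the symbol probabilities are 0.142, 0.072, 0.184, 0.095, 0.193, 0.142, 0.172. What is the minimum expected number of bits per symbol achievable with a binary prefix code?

Repeatedly combine the two least-probable nodes; the expected code length is the sum of the merged weights.
merge 9/125 + 19/200 → 167/1000
merge 71/500 + 71/500 → 71/250
merge 167/1000 + 43/250 → 339/1000
merge 23/125 + 193/1000 → 377/1000
merge 71/250 + 339/1000 → 623/1000
merge 377/1000 + 623/1000 → 1
L = 167/1000 + 71/250 + 339/1000 + 377/1000 + 623/1000 + 1 = 279/100 = 2.79 bits/symbol.

2.79 bits/symbol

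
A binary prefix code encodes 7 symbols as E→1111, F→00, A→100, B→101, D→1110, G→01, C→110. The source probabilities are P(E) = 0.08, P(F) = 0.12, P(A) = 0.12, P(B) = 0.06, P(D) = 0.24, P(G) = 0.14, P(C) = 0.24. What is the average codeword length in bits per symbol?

L̄ = Σ pᵢ·ℓᵢ = 0.08·4 + 0.12·2 + 0.12·3 + 0.06·3 + 0.24·4 + 0.14·2 + 0.24·3 = 3.06 bits/symbol.

3.06 bits/symbol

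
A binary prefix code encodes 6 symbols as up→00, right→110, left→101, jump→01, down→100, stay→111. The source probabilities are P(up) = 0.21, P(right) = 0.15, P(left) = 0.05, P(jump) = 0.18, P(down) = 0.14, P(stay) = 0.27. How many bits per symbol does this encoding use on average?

L̄ = Σ pᵢ·ℓᵢ = 0.21·2 + 0.15·3 + 0.05·3 + 0.18·2 + 0.14·3 + 0.27·3 = 2.61 bits/symbol.

2.61 bits/symbol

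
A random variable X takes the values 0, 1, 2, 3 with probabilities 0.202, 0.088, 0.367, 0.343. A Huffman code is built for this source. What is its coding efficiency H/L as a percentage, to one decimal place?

95.4%

Entropy H = −Σ p log₂ p ≈ 1.8349 bits.
Huffman merges: 11/125+101/500→29/100; 29/100+343/1000→633/1000; 367/1000+633/1000→1. L = 1923/1000 ≈ 1.9230.
Efficiency = H/L = 1.8349/1.9230 = 95.4%.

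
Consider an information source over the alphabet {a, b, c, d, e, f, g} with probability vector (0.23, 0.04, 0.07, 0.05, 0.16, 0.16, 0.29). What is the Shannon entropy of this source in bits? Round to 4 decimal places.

2.5220 bits

H = −Σ pᵢ log₂ pᵢ.
−0.23·log₂(0.23) = 0.4877
−0.04·log₂(0.04) = 0.1858
−0.07·log₂(0.07) = 0.2686
−0.05·log₂(0.05) = 0.2161
−0.16·log₂(0.16) = 0.4230
−0.16·log₂(0.16) = 0.4230
−0.29·log₂(0.29) = 0.5179
Sum ≈ 2.5220 → 2.5220 bits.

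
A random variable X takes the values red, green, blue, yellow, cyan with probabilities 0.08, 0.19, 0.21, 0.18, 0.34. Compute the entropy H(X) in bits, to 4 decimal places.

H = −Σ pᵢ log₂ pᵢ.
−0.08·log₂(0.08) = 0.2915
−0.19·log₂(0.19) = 0.4552
−0.21·log₂(0.21) = 0.4728
−0.18·log₂(0.18) = 0.4453
−0.34·log₂(0.34) = 0.5292
Sum ≈ 2.1940 → 2.1940 bits.

2.1940 bits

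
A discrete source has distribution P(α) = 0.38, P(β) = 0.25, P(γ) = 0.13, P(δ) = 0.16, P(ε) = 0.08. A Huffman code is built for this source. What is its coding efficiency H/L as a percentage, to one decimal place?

96.7%

Entropy H = −Σ p log₂ p ≈ 2.1276 bits.
Huffman merges: 2/25+13/100→21/100; 4/25+21/100→37/100; 1/4+37/100→31/50; 19/50+31/50→1. L = 11/5 ≈ 2.2000.
Efficiency = H/L = 2.1276/2.2000 = 96.7%.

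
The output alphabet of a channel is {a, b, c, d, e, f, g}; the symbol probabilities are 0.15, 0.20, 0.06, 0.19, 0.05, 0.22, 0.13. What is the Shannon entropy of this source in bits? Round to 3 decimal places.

H = −Σ pᵢ log₂ pᵢ.
−0.15·log₂(0.15) = 0.4105
−0.20·log₂(0.20) = 0.4644
−0.06·log₂(0.06) = 0.2435
−0.19·log₂(0.19) = 0.4552
−0.05·log₂(0.05) = 0.2161
−0.22·log₂(0.22) = 0.4806
−0.13·log₂(0.13) = 0.3826
Sum ≈ 2.6530 → 2.653 bits.

2.653 bits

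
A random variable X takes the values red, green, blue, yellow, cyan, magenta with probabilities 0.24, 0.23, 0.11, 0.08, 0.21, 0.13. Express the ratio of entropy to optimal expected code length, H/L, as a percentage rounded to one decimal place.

98.8%

Entropy H = −Σ p log₂ p ≈ 2.4791 bits.
Huffman merges: 2/25+11/100→19/100; 13/100+19/100→8/25; 21/100+23/100→11/25; 6/25+8/25→14/25; 11/25+14/25→1. L = 251/100 ≈ 2.5100.
Efficiency = H/L = 2.4791/2.5100 = 98.8%.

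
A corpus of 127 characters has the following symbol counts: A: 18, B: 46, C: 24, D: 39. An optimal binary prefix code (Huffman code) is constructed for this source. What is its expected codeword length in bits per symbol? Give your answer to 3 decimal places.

Probabilities are the counts divided by 127.
Repeatedly combine the two least-probable nodes; the expected code length is the sum of the merged weights.
merge 18/127 + 24/127 → 42/127
merge 39/127 + 42/127 → 81/127
merge 46/127 + 81/127 → 1
L = 42/127 + 81/127 + 1 = 250/127 ≈ 1.969 bits/symbol.

1.969 bits/symbol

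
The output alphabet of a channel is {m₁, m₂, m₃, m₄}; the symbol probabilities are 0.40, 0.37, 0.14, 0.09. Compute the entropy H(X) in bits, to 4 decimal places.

1.7693 bits

H = −Σ pᵢ log₂ pᵢ.
−0.40·log₂(0.40) = 0.5288
−0.37·log₂(0.37) = 0.5307
−0.14·log₂(0.14) = 0.3971
−0.09·log₂(0.09) = 0.3127
Sum ≈ 1.7693 → 1.7693 bits.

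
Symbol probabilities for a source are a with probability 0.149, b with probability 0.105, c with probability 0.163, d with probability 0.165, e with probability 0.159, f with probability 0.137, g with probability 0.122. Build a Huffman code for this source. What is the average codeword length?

Repeatedly combine the two least-probable nodes; the expected code length is the sum of the merged weights.
merge 21/200 + 61/500 → 227/1000
merge 137/1000 + 149/1000 → 143/500
merge 159/1000 + 163/1000 → 161/500
merge 33/200 + 227/1000 → 49/125
merge 143/500 + 161/500 → 76/125
merge 49/125 + 76/125 → 1
L = 227/1000 + 143/500 + 161/500 + 49/125 + 76/125 + 1 = 567/200 = 2.835 bits/symbol.

2.835 bits/symbol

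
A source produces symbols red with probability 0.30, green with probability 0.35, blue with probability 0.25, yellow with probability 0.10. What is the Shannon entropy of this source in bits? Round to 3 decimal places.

1.883 bits

H = −Σ pᵢ log₂ pᵢ.
−0.30·log₂(0.30) = 0.5211
−0.35·log₂(0.35) = 0.5301
−0.25·log₂(0.25) = 0.5000
−0.10·log₂(0.10) = 0.3322
Sum ≈ 1.8834 → 1.883 bits.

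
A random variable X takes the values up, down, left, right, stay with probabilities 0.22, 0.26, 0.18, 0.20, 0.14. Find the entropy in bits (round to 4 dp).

H = −Σ pᵢ log₂ pᵢ.
−0.22·log₂(0.22) = 0.4806
−0.26·log₂(0.26) = 0.5053
−0.18·log₂(0.18) = 0.4453
−0.20·log₂(0.20) = 0.4644
−0.14·log₂(0.14) = 0.3971
Sum ≈ 2.2927 → 2.2927 bits.

2.2927 bits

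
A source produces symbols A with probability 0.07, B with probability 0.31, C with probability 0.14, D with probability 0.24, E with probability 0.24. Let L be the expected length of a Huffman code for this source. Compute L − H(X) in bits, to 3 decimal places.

0.032 bits

Entropy H = −Σ p log₂ p ≈ 2.1777 bits.
Huffman merges: 7/100+7/50→21/100; 21/100+6/25→9/20; 6/25+31/100→11/20; 9/20+11/20→1. L = 221/100 ≈ 2.2100.
L − H = 2.2100 − 2.1777 = 0.032 bits.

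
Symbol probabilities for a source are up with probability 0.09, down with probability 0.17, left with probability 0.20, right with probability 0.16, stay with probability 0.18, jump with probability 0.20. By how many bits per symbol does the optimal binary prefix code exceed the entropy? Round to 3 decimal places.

Entropy H = −Σ p log₂ p ≈ 2.5443 bits.
Huffman merges: 9/100+4/25→1/4; 17/100+9/50→7/20; 1/5+1/5→2/5; 1/4+7/20→3/5; 2/5+3/5→1. L = 13/5 ≈ 2.6000.
L − H = 2.6000 − 2.5443 = 0.056 bits.

0.056 bits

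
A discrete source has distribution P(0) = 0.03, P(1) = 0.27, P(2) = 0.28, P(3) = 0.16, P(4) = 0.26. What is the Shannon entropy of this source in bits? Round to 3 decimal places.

2.104 bits

H = −Σ pᵢ log₂ pᵢ.
−0.03·log₂(0.03) = 0.1518
−0.27·log₂(0.27) = 0.5100
−0.28·log₂(0.28) = 0.5142
−0.16·log₂(0.16) = 0.4230
−0.26·log₂(0.26) = 0.5053
Sum ≈ 2.1043 → 2.104 bits.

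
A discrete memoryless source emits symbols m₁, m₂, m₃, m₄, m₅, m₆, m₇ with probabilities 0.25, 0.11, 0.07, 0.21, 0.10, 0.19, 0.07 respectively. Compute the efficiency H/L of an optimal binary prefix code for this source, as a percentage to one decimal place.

98.8%

Entropy H = −Σ p log₂ p ≈ 2.6476 bits.
Huffman merges: 7/100+7/100→7/50; 1/10+11/100→21/100; 7/50+19/100→33/100; 21/100+21/100→21/50; 1/4+33/100→29/50; 21/50+29/50→1. L = 67/25 ≈ 2.6800.
Efficiency = H/L = 2.6476/2.6800 = 98.8%.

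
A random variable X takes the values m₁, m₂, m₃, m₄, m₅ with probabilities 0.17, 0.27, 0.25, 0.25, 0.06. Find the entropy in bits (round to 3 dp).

2.188 bits

H = −Σ pᵢ log₂ pᵢ.
−0.17·log₂(0.17) = 0.4346
−0.27·log₂(0.27) = 0.5100
−0.25·log₂(0.25) = 0.5000
−0.25·log₂(0.25) = 0.5000
−0.06·log₂(0.06) = 0.2435
Sum ≈ 2.1881 → 2.188 bits.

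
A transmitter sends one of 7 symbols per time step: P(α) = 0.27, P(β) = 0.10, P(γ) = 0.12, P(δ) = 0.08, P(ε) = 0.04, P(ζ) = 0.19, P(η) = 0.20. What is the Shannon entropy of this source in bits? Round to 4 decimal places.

2.6062 bits

H = −Σ pᵢ log₂ pᵢ.
−0.27·log₂(0.27) = 0.5100
−0.10·log₂(0.10) = 0.3322
−0.12·log₂(0.12) = 0.3671
−0.08·log₂(0.08) = 0.2915
−0.04·log₂(0.04) = 0.1858
−0.19·log₂(0.19) = 0.4552
−0.20·log₂(0.20) = 0.4644
Sum ≈ 2.6062 → 2.6062 bits.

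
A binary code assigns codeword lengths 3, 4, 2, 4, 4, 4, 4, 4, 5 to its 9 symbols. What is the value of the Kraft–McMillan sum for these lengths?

With common denominator 2^5 = 32: Σ 2^(−ℓᵢ) = 4/32 + 2/32 + 8/32 + 2/32 + 2/32 + 2/32 + 2/32 + 2/32 + 1/32 = 25/32 = 0.78125.

0.78125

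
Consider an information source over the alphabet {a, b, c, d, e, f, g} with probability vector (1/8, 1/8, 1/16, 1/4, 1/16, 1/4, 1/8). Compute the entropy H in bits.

Each probability is a power of 1/2, so log₂(1/p) is an integer.
H = Σ p·log₂(1/p) = 1/8·3 + 1/8·3 + 1/16·4 + 1/4·2 + 1/16·4 + 1/4·2 + 1/8·3 = 2.625 bits.

2.625 bits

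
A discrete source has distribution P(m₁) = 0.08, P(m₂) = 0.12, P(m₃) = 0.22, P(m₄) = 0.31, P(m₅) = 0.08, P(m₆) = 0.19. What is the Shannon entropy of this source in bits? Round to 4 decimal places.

2.4097 bits

H = −Σ pᵢ log₂ pᵢ.
−0.08·log₂(0.08) = 0.2915
−0.12·log₂(0.12) = 0.3671
−0.22·log₂(0.22) = 0.4806
−0.31·log₂(0.31) = 0.5238
−0.08·log₂(0.08) = 0.2915
−0.19·log₂(0.19) = 0.4552
Sum ≈ 2.4097 → 2.4097 bits.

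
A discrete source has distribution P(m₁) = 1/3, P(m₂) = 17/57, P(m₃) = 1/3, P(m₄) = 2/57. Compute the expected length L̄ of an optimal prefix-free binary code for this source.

Repeatedly combine the two least-probable nodes; the expected code length is the sum of the merged weights.
merge 2/57 + 17/57 → 1/3
merge 1/3 + 1/3 → 2/3
merge 1/3 + 2/3 → 1
L = 1/3 + 2/3 + 1 = 2 bits/symbol.

2 bits/symbol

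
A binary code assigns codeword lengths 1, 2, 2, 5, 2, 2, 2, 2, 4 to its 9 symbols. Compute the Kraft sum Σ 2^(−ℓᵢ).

With common denominator 2^5 = 32: Σ 2^(−ℓᵢ) = 16/32 + 8/32 + 8/32 + 1/32 + 8/32 + 8/32 + 8/32 + 8/32 + 2/32 = 67/32 = 2.09375.

2.09375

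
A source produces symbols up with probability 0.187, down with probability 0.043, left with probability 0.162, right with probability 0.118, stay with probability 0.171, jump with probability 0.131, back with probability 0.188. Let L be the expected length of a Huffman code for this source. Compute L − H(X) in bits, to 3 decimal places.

Entropy H = −Σ p log₂ p ≈ 2.7099 bits.
Huffman merges: 43/1000+59/500→161/1000; 131/1000+161/1000→73/250; 81/500+171/1000→333/1000; 187/1000+47/250→3/8; 73/250+333/1000→5/8; 3/8+5/8→1. L = 1393/500 ≈ 2.7860.
L − H = 2.7860 − 2.7099 = 0.076 bits.

0.076 bits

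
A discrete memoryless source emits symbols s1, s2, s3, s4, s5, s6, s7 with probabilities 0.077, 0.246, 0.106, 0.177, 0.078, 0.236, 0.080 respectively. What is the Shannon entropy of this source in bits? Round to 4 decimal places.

H = −Σ pᵢ log₂ pᵢ.
−0.077·log₂(0.077) = 0.2848
−0.246·log₂(0.246) = 0.4977
−0.106·log₂(0.106) = 0.3432
−0.177·log₂(0.177) = 0.4422
−0.078·log₂(0.078) = 0.2871
−0.236·log₂(0.236) = 0.4916
−0.080·log₂(0.080) = 0.2915
Sum ≈ 2.6381 → 2.6381 bits.

2.6381 bits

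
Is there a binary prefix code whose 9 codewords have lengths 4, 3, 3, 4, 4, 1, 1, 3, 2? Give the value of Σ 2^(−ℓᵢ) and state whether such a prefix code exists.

With common denominator 2^4 = 16: Σ 2^(−ℓᵢ) = 1/16 + 2/16 + 2/16 + 1/16 + 1/16 + 8/16 + 8/16 + 2/16 + 4/16 = 29/16 = 1.8125.
Kraft's inequality requires Σ ≤ 1; here Σ = 1.8125 > 1, so no such prefix code exists.

1.8125; no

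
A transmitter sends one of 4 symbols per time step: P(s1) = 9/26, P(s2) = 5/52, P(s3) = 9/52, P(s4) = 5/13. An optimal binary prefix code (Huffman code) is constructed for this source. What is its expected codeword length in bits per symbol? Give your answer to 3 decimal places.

1.885 bits/symbol

Repeatedly combine the two least-probable nodes; the expected code length is the sum of the merged weights.
merge 5/52 + 9/52 → 7/26
merge 7/26 + 9/26 → 8/13
merge 5/13 + 8/13 → 1
L = 7/26 + 8/13 + 1 = 49/26 ≈ 1.885 bits/symbol.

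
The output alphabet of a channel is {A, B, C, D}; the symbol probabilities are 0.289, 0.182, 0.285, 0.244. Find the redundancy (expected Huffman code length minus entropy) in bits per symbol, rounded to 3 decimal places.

Entropy H = −Σ p log₂ p ≈ 1.9776 bits.
Huffman merges: 91/500+61/250→213/500; 57/200+289/1000→287/500; 213/500+287/500→1. L = 2 ≈ 2.0000.
L − H = 2.0000 − 1.9776 = 0.022 bits.

0.022 bits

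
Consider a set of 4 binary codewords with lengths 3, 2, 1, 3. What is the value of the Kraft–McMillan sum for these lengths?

With common denominator 2^3 = 8: Σ 2^(−ℓᵢ) = 1/8 + 2/8 + 4/8 + 1/8 = 8/8 = 1.

1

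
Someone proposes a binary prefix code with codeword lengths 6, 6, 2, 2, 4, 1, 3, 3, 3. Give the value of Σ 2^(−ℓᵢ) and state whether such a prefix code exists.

1.46875; no

With common denominator 2^6 = 64: Σ 2^(−ℓᵢ) = 1/64 + 1/64 + 16/64 + 16/64 + 4/64 + 32/64 + 8/64 + 8/64 + 8/64 = 94/64 = 1.46875.
Kraft's inequality requires Σ ≤ 1; here Σ = 1.46875 > 1, so no such prefix code exists.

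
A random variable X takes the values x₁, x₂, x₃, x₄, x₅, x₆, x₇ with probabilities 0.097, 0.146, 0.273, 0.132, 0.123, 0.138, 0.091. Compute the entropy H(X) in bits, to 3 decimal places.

H = −Σ pᵢ log₂ pᵢ.
−0.097·log₂(0.097) = 0.3265
−0.146·log₂(0.146) = 0.4053
−0.273·log₂(0.273) = 0.5113
−0.132·log₂(0.132) = 0.3856
−0.123·log₂(0.123) = 0.3719
−0.138·log₂(0.138) = 0.3943
−0.091·log₂(0.091) = 0.3147
Sum ≈ 2.7096 → 2.710 bits.

2.710 bits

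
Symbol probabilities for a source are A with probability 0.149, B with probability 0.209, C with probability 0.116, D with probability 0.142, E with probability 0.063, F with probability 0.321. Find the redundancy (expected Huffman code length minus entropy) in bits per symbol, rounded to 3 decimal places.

Entropy H = −Σ p log₂ p ≈ 2.4191 bits.
Huffman merges: 63/1000+29/250→179/1000; 71/500+149/1000→291/1000; 179/1000+209/1000→97/250; 291/1000+321/1000→153/250; 97/250+153/250→1. L = 247/100 ≈ 2.4700.
L − H = 2.4700 − 2.4191 = 0.051 bits.

0.051 bits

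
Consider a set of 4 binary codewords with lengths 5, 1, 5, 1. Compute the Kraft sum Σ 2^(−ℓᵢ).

1.0625

With common denominator 2^5 = 32: Σ 2^(−ℓᵢ) = 1/32 + 16/32 + 1/32 + 16/32 = 34/32 = 1.0625.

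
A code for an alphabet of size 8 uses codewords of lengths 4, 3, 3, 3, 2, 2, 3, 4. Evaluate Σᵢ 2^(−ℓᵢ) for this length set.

With common denominator 2^4 = 16: Σ 2^(−ℓᵢ) = 1/16 + 2/16 + 2/16 + 2/16 + 4/16 + 4/16 + 2/16 + 1/16 = 18/16 = 1.125.

1.125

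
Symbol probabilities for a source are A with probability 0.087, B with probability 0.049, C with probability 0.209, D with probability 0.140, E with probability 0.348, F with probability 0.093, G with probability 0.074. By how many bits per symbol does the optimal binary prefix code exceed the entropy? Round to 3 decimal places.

Entropy H = −Σ p log₂ p ≈ 2.5154 bits.
Huffman merges: 49/1000+37/500→123/1000; 87/1000+93/1000→9/50; 123/1000+7/50→263/1000; 9/50+209/1000→389/1000; 263/1000+87/250→611/1000; 389/1000+611/1000→1. L = 1283/500 ≈ 2.5660.
L − H = 2.5660 − 2.5154 = 0.051 bits.

0.051 bits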